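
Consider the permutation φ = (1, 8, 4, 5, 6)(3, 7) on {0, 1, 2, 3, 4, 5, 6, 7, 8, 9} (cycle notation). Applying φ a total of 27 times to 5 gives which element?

1

5 lies in the 5-cycle (1, 8, 4, 5, 6).
Powers repeat with period 5 on this cycle, and 27 mod 5 = 2, so φ^27(5) = φ^2(5).
Advancing 2 steps from 5: 5 → 6 → 1.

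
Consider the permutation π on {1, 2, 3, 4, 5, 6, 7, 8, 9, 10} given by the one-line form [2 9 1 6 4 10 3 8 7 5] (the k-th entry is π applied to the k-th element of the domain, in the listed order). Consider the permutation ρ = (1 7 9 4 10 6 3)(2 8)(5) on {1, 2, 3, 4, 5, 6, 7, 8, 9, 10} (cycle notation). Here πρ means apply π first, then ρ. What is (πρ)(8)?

π(8) = 8, then ρ(8) = 2; composing gives (πρ)(8) = 2.

2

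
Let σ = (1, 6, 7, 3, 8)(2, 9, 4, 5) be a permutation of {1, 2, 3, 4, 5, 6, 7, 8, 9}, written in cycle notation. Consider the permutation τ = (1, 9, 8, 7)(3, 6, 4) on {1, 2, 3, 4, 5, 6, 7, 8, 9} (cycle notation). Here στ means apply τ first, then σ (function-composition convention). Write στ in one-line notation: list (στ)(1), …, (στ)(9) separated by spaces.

(στ)(x) = σ(τ(x)). Computing each image: σ(τ(1)) = σ(9) = 4, σ(τ(2)) = σ(2) = 9, σ(τ(3)) = σ(6) = 7, σ(τ(4)) = σ(3) = 8, σ(τ(5)) = σ(5) = 2, σ(τ(6)) = σ(4) = 5, σ(τ(7)) = σ(1) = 6, σ(τ(8)) = σ(7) = 3, σ(τ(9)) = σ(8) = 1.
Hence στ = [4 9 7 8 2 5 6 3 1].

4 9 7 8 2 5 6 3 1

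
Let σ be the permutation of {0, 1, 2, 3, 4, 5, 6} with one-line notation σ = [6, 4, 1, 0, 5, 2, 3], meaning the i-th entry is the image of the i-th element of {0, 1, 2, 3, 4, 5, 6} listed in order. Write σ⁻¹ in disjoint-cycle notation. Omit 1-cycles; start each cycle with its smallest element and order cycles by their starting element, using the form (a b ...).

First write σ in disjoint cycles: (0 6 3)(1 4 5 2).
The inverse reverses every cycle; in canonical form, σ⁻¹ = (0 3 6)(1 2 5 4).

(0 3 6)(1 2 5 4)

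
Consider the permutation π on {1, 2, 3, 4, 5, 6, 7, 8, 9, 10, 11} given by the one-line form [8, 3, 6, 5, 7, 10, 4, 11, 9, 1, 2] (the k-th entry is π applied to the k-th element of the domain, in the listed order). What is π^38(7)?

Tracing 7 → 4 → … returns to 7 after 3 steps, so 7 lies in a 3-cycle (4 5 7).
Powers repeat with period 3 on this cycle, and 38 mod 3 = 2, so π^38(7) = π^2(7).
Advancing 2 steps from 7: 7 → 4 → 5.

5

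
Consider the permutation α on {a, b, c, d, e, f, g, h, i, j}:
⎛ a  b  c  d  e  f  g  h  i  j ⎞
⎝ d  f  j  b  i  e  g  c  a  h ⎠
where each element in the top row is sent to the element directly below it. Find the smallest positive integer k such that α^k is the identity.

6

The disjoint-cycle form of α has cycle lengths 6, 3, 1.
Since disjoint cycles commute, ord(α) = lcm(6, 3) = 6.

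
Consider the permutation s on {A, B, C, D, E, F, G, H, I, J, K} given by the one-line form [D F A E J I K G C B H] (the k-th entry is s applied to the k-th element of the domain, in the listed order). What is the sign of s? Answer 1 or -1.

-1

In disjoint-cycle form the cycle lengths are 8, 3.
A cycle is odd iff its length is even; s has 1 even-length cycle, so sgn(s) = (−1)^1 and s is odd.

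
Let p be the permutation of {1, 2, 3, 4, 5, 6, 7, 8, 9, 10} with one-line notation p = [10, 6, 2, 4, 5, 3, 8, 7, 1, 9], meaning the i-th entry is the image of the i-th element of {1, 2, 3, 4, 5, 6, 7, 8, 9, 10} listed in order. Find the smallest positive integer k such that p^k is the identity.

Decomposing into disjoint cycles gives cycle lengths 3, 3, 2, 1, 1.
The order of p is the least common multiple of its cycle lengths: lcm(3, 3, 2) = 6.

6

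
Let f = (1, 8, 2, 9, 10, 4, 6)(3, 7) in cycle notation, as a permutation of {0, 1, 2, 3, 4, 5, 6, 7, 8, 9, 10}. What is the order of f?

14

The disjoint cycles have lengths 7, 2, 1, 1.
The order is lcm(7, 2) = 14.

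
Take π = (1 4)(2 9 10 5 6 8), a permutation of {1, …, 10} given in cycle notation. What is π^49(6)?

6 lies in the 6-cycle (2 9 10 5 6 8).
Since the cycle has length 6, π^49 acts on it the same as π^1 (49 mod 6 = 1).
Stepping 1 place around the cycle: 6 → 8.

8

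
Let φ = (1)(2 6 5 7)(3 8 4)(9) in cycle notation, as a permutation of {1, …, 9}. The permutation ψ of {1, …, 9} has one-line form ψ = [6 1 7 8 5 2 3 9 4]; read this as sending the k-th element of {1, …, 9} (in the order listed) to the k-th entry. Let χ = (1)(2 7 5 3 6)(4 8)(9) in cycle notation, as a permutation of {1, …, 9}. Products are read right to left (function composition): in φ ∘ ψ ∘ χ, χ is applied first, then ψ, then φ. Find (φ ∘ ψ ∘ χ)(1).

Chase 1: χ(1) = 1; ψ(1) = 6; φ(6) = 5. Hence (φ ∘ ψ ∘ χ)(1) = 5.

5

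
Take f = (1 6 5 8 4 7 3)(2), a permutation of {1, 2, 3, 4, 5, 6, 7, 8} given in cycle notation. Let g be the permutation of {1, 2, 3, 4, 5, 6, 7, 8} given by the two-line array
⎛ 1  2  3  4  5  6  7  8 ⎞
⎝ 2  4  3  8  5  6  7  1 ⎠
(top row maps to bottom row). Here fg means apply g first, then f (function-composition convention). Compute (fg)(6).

g(6) = 6, then f(6) = 5; composing gives (fg)(6) = 5.

5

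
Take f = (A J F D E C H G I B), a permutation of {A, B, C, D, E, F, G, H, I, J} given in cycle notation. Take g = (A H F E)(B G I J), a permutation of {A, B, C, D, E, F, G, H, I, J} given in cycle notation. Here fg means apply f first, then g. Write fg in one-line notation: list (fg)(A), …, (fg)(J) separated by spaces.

B H F A C D J I G E

Chase each element through f then g: A → J → B; B → A → H; C → H → F; D → E → A; E → C → C; F → D → D; G → I → J; H → G → I; I → B → G; J → F → E.
So fg in one-line form is B H F A C D J I G E.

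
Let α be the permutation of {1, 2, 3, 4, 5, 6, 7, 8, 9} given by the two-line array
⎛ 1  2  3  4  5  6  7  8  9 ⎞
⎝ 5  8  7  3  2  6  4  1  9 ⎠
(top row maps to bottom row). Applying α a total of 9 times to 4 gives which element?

Tracing 4 → 3 → … returns to 4 after 3 steps, so 4 lies in a 3-cycle (3 7 4).
Powers repeat with period 3 on this cycle, and 9 mod 3 = 0, so α^9(4) = α^0(4).
So α^9(4) = 4.

4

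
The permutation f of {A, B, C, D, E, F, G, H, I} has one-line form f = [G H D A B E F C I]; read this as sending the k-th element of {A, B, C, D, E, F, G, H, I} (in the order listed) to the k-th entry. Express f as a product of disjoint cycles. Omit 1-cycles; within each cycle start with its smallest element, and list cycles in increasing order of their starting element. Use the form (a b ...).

From A: A → G → F → E → B → H → C → D → A, closing the cycle (A G F E B H C D).
Repeating from the next unused element and collecting all non-trivial cycles gives (A G F E B H C D).

(A G F E B H C D)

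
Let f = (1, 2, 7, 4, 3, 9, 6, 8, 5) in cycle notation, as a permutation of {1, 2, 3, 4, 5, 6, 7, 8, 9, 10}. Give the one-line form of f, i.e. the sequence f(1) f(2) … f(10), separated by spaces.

Image by image: 1↦2, 2↦7, 3↦9, 4↦3, 5↦1, 6↦8, 7↦4, 8↦5, 9↦6, 10↦10.
So the one-line form is 2 7 9 3 1 8 4 5 6 10.

2 7 9 3 1 8 4 5 6 10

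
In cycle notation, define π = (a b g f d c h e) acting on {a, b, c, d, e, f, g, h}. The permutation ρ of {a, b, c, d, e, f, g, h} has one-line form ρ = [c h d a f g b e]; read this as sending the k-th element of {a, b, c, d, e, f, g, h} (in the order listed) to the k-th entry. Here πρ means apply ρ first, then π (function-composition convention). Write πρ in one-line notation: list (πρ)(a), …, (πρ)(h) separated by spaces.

h e c b d f g a

(πρ)(x) = π(ρ(x)). Computing each image: π(ρ(a)) = π(c) = h, π(ρ(b)) = π(h) = e, π(ρ(c)) = π(d) = c, π(ρ(d)) = π(a) = b, π(ρ(e)) = π(f) = d, π(ρ(f)) = π(g) = f, π(ρ(g)) = π(b) = g, π(ρ(h)) = π(e) = a.
Hence πρ = [h e c b d f g a].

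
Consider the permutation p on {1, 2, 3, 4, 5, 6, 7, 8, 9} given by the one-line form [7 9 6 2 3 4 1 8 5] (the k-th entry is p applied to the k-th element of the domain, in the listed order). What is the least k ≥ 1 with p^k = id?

6

The disjoint-cycle form of p has cycle lengths 6, 2, 1.
The order is lcm(6, 2) = 6.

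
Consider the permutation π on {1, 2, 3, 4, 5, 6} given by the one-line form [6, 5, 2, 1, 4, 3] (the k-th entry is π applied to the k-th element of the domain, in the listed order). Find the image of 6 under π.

6 is element number 6 of the domain, and entry number 6 of the one-line form is 3, so π(6) = 3.

3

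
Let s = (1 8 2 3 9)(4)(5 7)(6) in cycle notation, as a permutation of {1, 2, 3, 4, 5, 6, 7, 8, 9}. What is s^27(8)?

8 lies in the 5-cycle (1 8 2 3 9).
On a 5-cycle, s^5 is the identity, so s^27 = s^2 there (27 ≡ 2 mod 5).
Advancing 2 steps from 8: 8 → 2 → 3.

3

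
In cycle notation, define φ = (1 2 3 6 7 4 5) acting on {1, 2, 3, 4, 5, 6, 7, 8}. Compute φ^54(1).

4

1 lies in the 7-cycle (1 2 3 6 7 4 5).
On a 7-cycle, φ^7 is the identity, so φ^54 = φ^5 there (54 ≡ 5 mod 7).
Advancing 5 steps from 1: 1 → 2 → 3 → 6 → 7 → 4.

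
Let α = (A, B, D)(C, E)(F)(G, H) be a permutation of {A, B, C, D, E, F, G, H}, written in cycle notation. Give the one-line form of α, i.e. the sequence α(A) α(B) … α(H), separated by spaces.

B D E A C F H G

Image by image: A→B, B→D, C→E, D→A, E→C, F→F, G→H, H→G.
Listing these in domain order gives B D E A C F H G.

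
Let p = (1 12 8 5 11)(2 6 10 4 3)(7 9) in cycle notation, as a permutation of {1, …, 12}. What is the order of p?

10

The cycle type of p is (5, 5, 2).
Since disjoint cycles commute, ord(p) = lcm(5, 5, 2) = 10.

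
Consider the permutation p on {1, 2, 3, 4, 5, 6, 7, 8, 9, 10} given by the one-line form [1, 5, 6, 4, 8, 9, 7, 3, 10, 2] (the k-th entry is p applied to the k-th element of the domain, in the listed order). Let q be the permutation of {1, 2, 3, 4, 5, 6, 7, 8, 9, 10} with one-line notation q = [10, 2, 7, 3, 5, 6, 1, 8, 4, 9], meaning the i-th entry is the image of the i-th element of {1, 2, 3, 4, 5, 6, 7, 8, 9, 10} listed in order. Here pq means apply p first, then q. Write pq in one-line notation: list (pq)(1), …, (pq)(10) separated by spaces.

(pq)(x) = q(p(x)). Computing each image: q(p(1)) = q(1) = 10, q(p(2)) = q(5) = 5, q(p(3)) = q(6) = 6, q(p(4)) = q(4) = 3, q(p(5)) = q(8) = 8, q(p(6)) = q(9) = 4, q(p(7)) = q(7) = 1, q(p(8)) = q(3) = 7, q(p(9)) = q(10) = 9, q(p(10)) = q(2) = 2.
Hence pq = [10 5 6 3 8 4 1 7 9 2].

10 5 6 3 8 4 1 7 9 2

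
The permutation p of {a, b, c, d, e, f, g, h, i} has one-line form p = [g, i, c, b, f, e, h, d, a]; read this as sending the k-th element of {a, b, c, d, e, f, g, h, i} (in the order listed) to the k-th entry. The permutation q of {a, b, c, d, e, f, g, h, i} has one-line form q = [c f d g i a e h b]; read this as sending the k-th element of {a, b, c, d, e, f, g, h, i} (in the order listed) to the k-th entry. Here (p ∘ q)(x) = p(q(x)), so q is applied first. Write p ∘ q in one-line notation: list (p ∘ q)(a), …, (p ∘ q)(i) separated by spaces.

c e b h a g f d i

(p ∘ q)(x) = p(q(x)). Computing each image: p(q(a)) = p(c) = c, p(q(b)) = p(f) = e, p(q(c)) = p(d) = b, p(q(d)) = p(g) = h, p(q(e)) = p(i) = a, p(q(f)) = p(a) = g, p(q(g)) = p(e) = f, p(q(h)) = p(h) = d, p(q(i)) = p(b) = i.
Hence p ∘ q = [c e b h a g f d i].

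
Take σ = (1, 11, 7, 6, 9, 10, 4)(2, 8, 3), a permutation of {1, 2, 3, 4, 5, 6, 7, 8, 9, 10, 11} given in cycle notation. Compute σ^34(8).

3

8 lies in the 3-cycle (2, 8, 3).
Powers repeat with period 3 on this cycle, and 34 mod 3 = 1, so σ^34(8) = σ^1(8).
Advancing 1 step from 8: 8 → 3.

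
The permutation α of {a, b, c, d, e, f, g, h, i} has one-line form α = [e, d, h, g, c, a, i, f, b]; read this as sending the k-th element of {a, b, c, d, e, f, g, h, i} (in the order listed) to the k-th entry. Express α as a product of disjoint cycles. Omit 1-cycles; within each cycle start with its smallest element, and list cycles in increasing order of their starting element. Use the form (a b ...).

Start at a and follow images: a → e → c → h → f → a, giving the cycle (a e c h f).
Continuing from each remaining unvisited element yields (a e c h f)(b d g i).

(a e c h f)(b d g i)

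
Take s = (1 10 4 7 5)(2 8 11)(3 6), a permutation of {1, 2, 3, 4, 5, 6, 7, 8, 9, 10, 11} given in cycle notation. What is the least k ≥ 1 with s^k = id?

The disjoint cycles have lengths 5, 3, 2, 1.
The order is lcm(5, 3, 2) = 30.

30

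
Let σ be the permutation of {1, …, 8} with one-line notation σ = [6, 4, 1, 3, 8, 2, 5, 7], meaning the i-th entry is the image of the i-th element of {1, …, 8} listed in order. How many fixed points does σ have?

0

No element satisfies σ(x) = x, so there are 0 fixed points.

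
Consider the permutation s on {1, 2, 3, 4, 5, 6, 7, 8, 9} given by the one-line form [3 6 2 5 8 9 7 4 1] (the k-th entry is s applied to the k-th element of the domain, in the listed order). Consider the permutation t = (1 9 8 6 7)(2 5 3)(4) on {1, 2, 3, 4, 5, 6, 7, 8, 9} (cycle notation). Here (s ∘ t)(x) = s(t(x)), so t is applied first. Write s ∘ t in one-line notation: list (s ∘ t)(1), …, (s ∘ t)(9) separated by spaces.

1 8 6 5 2 7 3 9 4

For each element, apply t then s: 1 → 9 → 1; 2 → 5 → 8; 3 → 2 → 6; 4 → 4 → 5; 5 → 3 → 2; 6 → 7 → 7; 7 → 1 → 3; 8 → 6 → 9; 9 → 8 → 4.
So s ∘ t in one-line form is 1 8 6 5 2 7 3 9 4.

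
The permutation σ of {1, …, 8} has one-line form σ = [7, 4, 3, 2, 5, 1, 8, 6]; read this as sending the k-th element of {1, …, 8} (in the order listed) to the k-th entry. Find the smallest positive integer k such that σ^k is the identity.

4

The disjoint-cycle form of σ has cycle lengths 4, 2, 1, 1.
Since disjoint cycles commute, ord(σ) = lcm(4, 2) = 4.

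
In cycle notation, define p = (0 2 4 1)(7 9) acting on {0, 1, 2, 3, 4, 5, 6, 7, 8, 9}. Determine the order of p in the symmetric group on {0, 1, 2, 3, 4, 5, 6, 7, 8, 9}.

4

The cycle type of p is (4, 2, 1, 1, 1, 1).
Since disjoint cycles commute, ord(p) = lcm(4, 2) = 4.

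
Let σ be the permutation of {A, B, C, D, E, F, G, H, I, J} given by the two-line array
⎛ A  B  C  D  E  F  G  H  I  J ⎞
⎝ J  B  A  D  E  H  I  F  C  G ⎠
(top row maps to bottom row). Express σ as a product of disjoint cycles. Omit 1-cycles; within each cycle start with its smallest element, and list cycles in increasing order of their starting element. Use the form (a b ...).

(A J G I C)(F H)

From A: A → J → G → I → C → A, closing the cycle (A J G I C).
Repeating from the next unused element and collecting all non-trivial cycles gives (A J G I C)(F H).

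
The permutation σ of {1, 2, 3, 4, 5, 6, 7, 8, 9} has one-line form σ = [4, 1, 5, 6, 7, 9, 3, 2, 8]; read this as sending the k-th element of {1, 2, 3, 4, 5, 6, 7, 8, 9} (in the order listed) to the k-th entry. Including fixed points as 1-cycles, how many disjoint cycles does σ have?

2

The cycle decomposition is (1, 4, 6, 9, 8, 2)(3, 5, 7), which has 2 cycles (counting 1-cycles).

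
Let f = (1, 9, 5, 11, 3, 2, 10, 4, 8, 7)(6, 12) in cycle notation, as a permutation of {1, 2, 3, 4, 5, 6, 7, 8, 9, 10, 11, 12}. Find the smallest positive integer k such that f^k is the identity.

10

The disjoint cycles have lengths 10, 2.
Since disjoint cycles commute, ord(f) = lcm(10, 2) = 10.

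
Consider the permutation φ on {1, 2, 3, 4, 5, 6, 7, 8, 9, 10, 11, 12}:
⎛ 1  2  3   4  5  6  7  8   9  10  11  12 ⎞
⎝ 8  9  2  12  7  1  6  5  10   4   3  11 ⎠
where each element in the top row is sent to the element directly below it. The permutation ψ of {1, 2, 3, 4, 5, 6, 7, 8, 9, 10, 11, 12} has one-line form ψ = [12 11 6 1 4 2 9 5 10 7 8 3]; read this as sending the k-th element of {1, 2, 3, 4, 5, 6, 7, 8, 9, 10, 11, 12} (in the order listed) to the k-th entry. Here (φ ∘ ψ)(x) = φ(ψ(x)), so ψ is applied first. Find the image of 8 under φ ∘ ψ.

(φ ∘ ψ)(8) = φ(ψ(8)). ψ(8) = 5, then φ(5) = 7. So (φ ∘ ψ)(8) = 7.

7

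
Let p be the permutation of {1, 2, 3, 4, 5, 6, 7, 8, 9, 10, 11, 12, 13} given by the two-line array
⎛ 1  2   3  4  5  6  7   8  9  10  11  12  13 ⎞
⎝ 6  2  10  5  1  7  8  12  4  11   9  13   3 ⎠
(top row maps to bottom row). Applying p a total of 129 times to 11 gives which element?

13

Tracing 11 → 9 → … returns to 11 after 12 steps, so 11 lies in a 12-cycle (1, 6, 7, 8, 12, 13, 3, 10, 11, 9, 4, 5).
Powers repeat with period 12 on this cycle, and 129 mod 12 = 9, so p^129(11) = p^9(11).
Advancing 9 steps from 11: 11 → 9 → 4 → 5 → 1 → 6 → 7 → 8 → 12 → 13.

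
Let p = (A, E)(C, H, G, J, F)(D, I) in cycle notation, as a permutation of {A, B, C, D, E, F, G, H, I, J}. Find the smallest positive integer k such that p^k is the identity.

10

The disjoint cycles have lengths 5, 2, 2, 1.
The order is lcm(5, 2, 2) = 10.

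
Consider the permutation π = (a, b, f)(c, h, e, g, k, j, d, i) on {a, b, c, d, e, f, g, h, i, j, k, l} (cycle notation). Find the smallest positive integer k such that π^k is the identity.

24

The disjoint cycles have lengths 8, 3, 1.
Since disjoint cycles commute, ord(π) = lcm(8, 3) = 24.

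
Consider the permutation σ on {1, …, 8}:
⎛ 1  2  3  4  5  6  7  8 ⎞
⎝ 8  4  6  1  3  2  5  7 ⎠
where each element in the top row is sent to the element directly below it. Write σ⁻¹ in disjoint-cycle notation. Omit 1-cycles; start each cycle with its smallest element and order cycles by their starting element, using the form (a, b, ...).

(1, 4, 2, 6, 3, 5, 7, 8)

First write σ in disjoint cycles: (1, 8, 7, 5, 3, 6, 2, 4).
Reversing each cycle (and rotating so the smallest element leads) gives σ⁻¹ = (1, 4, 2, 6, 3, 5, 7, 8).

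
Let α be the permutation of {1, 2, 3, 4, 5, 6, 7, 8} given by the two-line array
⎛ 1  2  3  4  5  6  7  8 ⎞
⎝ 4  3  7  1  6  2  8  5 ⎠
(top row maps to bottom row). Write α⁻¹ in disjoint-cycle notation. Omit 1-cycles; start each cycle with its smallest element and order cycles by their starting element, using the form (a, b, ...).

(1, 4)(2, 6, 5, 8, 7, 3)

First write α in disjoint cycles: (1, 4)(2, 3, 7, 8, 5, 6).
The inverse reverses every cycle; in canonical form, α⁻¹ = (1, 4)(2, 6, 5, 8, 7, 3).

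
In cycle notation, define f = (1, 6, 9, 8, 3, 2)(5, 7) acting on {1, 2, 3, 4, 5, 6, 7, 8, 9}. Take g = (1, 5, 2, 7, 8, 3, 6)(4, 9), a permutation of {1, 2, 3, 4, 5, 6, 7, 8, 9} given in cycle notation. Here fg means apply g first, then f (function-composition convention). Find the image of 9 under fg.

4

g(9) = 4, then f(4) = 4; composing gives (fg)(9) = 4.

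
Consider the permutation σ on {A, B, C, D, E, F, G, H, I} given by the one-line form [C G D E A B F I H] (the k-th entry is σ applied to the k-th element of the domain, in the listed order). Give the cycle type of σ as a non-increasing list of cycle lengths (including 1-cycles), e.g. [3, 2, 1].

The disjoint cycles are (A C D E)(B G F)(H I), with lengths 4, 3, 2 in non-increasing order.

[4, 3, 2]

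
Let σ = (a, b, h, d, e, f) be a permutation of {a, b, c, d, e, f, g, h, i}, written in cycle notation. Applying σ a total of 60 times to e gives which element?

e

e lies in the 6-cycle (a, b, h, d, e, f).
Powers repeat with period 6 on this cycle, and 60 mod 6 = 0, so σ^60(e) = σ^0(e).
So σ^60(e) = e.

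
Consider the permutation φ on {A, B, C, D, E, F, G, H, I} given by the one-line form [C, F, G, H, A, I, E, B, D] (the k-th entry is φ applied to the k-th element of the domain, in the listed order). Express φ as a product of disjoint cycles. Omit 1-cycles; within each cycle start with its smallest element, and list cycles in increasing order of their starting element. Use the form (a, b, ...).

Iterating φ from A gives A → C → G → E → A; that is the 4-cycle (A, C, G, E).
Repeating from the next unused element and collecting all non-trivial cycles gives (A, C, G, E)(B, F, I, D, H).

(A, C, G, E)(B, F, I, D, H)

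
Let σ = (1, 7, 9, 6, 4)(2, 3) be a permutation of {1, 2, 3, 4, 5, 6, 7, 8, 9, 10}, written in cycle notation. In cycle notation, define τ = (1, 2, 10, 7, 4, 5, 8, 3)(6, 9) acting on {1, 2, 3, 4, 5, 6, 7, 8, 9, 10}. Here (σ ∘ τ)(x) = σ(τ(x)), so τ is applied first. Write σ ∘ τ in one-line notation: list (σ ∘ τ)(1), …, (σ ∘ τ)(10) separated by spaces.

3 10 7 5 8 6 1 2 4 9

Chase each element through τ then σ: 1 → 2 → 3; 2 → 10 → 10; 3 → 1 → 7; 4 → 5 → 5; 5 → 8 → 8; 6 → 9 → 6; 7 → 4 → 1; 8 → 3 → 2; 9 → 6 → 4; 10 → 7 → 9.
So σ ∘ τ in one-line form is 3 10 7 5 8 6 1 2 4 9.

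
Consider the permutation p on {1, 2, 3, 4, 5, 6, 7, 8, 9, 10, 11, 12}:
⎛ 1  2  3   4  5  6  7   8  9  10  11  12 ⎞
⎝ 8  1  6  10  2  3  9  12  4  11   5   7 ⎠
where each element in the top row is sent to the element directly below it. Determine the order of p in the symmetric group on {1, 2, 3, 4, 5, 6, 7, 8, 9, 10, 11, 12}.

10

Decomposing into disjoint cycles gives cycle lengths 10, 2.
The order of p is the least common multiple of its cycle lengths: lcm(10, 2) = 10.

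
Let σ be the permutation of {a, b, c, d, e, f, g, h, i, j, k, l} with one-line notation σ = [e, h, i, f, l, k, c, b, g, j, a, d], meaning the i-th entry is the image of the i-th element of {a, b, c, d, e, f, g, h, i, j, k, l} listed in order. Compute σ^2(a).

l

Tracing a → e → … returns to a after 6 steps, so a lies in a 6-cycle (a, e, l, d, f, k).
Stepping 2 places around the cycle: a → e → l.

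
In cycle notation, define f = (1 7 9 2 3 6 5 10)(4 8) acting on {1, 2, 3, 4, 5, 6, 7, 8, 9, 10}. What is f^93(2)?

1

2 lies in the 8-cycle (1 7 9 2 3 6 5 10).
Powers repeat with period 8 on this cycle, and 93 mod 8 = 5, so f^93(2) = f^5(2).
Stepping 5 places around the cycle: 2 → 3 → 6 → 5 → 10 → 1.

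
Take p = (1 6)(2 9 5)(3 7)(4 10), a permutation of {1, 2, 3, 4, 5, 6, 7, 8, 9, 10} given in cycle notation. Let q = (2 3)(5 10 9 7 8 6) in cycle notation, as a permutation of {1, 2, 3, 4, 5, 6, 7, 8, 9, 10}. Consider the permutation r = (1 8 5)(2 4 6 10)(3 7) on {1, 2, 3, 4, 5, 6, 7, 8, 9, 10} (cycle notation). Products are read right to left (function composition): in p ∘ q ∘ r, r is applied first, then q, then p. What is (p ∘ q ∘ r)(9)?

3

Apply the permutations in order: r(9) = 9, then q(9) = 7, then p(7) = 3. So (p ∘ q ∘ r)(9) = 3.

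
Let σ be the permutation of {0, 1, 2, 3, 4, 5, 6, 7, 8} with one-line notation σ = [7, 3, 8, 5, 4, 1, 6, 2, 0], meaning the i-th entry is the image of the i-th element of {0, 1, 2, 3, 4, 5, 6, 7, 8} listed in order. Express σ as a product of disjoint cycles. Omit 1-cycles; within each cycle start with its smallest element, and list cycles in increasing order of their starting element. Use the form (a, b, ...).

(0, 7, 2, 8)(1, 3, 5)

Start at 0 and follow images: 0 → 7 → 2 → 8 → 0, giving the cycle (0, 7, 2, 8).
Continuing from each remaining unvisited element yields (0, 7, 2, 8)(1, 3, 5).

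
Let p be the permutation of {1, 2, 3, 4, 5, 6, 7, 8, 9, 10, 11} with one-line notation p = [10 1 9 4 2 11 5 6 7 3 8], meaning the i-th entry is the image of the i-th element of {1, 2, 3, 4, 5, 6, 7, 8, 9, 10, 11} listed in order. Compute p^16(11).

Tracing 11 → 8 → … returns to 11 after 3 steps, so 11 lies in a 3-cycle (6, 11, 8).
Powers repeat with period 3 on this cycle, and 16 mod 3 = 1, so p^16(11) = p^1(11).
Advancing 1 step from 11: 11 → 8.

8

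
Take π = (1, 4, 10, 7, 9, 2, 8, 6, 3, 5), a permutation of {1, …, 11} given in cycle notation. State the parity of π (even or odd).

odd

The cycle lengths are 10, 1.
A cycle is odd iff its length is even; π has 1 even-length cycle, so sgn(π) = (−1)^1 and π is odd.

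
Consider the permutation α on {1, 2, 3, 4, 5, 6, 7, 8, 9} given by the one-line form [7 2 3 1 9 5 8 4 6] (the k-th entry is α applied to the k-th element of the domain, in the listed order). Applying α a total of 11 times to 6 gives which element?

9

Tracing 6 → 5 → … returns to 6 after 3 steps, so 6 lies in a 3-cycle (5, 9, 6).
On a 3-cycle, α^3 is the identity, so α^11 = α^2 there (11 ≡ 2 mod 3).
Stepping 2 places around the cycle: 6 → 5 → 9.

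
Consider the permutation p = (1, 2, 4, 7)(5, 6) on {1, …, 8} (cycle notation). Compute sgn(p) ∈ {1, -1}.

The cycle lengths are 4, 2, 1, 1.
A cycle of length ℓ contributes ℓ−1 transpositions, so p is a product of 3 + 1 = 4 transpositions — even.

1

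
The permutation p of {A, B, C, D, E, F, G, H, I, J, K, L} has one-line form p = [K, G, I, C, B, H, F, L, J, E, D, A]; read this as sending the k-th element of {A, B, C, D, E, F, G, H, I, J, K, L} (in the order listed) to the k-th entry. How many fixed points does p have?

0

No element satisfies p(x) = x, so there are 0 fixed points.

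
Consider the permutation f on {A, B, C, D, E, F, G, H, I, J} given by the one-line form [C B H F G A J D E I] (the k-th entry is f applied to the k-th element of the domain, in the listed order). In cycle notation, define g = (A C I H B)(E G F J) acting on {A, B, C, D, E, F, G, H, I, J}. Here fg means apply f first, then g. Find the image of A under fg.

I

First apply f: f(A) = C, then g(C) = I. Thus (fg)(A) = I.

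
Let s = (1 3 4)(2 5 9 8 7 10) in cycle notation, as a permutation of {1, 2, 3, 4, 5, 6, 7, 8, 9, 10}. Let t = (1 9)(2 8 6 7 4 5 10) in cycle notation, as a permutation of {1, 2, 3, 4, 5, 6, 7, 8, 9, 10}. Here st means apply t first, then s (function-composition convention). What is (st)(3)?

t(3) = 3, then s(3) = 4; composing gives (st)(3) = 4.

4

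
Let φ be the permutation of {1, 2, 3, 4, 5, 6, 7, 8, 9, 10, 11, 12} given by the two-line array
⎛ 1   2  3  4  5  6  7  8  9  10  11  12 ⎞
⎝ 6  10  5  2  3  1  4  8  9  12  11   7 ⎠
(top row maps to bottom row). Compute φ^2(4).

Tracing 4 → 2 → … returns to 4 after 5 steps, so 4 lies in a 5-cycle (2 10 12 7 4).
Advancing 2 steps from 4: 4 → 2 → 10.

10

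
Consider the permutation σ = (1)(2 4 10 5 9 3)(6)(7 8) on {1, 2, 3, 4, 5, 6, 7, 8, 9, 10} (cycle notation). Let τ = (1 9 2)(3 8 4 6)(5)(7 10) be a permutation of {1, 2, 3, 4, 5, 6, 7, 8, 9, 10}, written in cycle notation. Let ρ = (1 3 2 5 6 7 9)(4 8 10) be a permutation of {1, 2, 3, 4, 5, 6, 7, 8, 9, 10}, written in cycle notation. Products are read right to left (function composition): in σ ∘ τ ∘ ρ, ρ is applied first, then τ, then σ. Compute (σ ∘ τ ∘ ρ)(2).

Chase 2: ρ(2) = 5; τ(5) = 5; σ(5) = 9. Hence (σ ∘ τ ∘ ρ)(2) = 9.

9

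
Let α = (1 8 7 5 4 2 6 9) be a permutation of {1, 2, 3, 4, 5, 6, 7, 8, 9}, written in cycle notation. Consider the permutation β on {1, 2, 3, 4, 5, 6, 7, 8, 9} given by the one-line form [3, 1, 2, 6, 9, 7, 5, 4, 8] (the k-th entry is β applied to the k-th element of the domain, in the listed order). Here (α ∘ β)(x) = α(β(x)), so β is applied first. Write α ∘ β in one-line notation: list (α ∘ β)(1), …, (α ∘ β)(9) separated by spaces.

3 8 6 9 1 5 4 2 7

(α ∘ β)(x) = α(β(x)). Computing each image: α(β(1)) = α(3) = 3, α(β(2)) = α(1) = 8, α(β(3)) = α(2) = 6, α(β(4)) = α(6) = 9, α(β(5)) = α(9) = 1, α(β(6)) = α(7) = 5, α(β(7)) = α(5) = 4, α(β(8)) = α(4) = 2, α(β(9)) = α(8) = 7.
Hence α ∘ β = [3 8 6 9 1 5 4 2 7].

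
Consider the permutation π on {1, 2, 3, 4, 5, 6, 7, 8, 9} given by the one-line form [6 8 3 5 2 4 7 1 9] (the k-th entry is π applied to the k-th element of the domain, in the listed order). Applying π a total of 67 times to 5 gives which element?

Tracing 5 → 2 → … returns to 5 after 6 steps, so 5 lies in a 6-cycle (1, 6, 4, 5, 2, 8).
Powers repeat with period 6 on this cycle, and 67 mod 6 = 1, so π^67(5) = π^1(5).
Stepping 1 place around the cycle: 5 → 2.

2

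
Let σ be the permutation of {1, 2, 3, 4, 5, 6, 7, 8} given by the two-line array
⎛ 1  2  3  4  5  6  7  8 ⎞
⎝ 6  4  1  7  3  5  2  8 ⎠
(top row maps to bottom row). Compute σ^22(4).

7

Tracing 4 → 7 → … returns to 4 after 3 steps, so 4 lies in a 3-cycle (2 4 7).
On a 3-cycle, σ^3 is the identity, so σ^22 = σ^1 there (22 ≡ 1 mod 3).
Stepping 1 place around the cycle: 4 → 7.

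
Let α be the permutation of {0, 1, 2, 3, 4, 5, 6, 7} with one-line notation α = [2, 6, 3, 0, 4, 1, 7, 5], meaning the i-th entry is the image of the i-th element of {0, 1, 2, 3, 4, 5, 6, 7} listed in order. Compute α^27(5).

Tracing 5 → 1 → … returns to 5 after 4 steps, so 5 lies in a 4-cycle (1, 6, 7, 5).
Powers repeat with period 4 on this cycle, and 27 mod 4 = 3, so α^27(5) = α^3(5).
Advancing 3 steps from 5: 5 → 1 → 6 → 7.

7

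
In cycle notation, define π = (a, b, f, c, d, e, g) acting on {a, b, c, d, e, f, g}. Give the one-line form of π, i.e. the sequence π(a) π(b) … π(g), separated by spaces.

b f d e g c a

Image by image: a↦b, b↦f, c↦d, d↦e, e↦g, f↦c, g↦a.
So the one-line form is b f d e g c a.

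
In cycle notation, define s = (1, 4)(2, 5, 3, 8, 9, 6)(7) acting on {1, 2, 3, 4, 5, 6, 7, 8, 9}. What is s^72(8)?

8

8 lies in the 6-cycle (2, 5, 3, 8, 9, 6).
Powers repeat with period 6 on this cycle, and 72 mod 6 = 0, so s^72(8) = s^0(8).
So s^72(8) = 8.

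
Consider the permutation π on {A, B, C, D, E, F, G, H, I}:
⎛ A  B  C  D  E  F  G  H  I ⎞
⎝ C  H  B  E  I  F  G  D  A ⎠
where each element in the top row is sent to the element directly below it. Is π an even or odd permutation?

In disjoint-cycle form the cycle lengths are 7, 1, 1.
A cycle is odd iff its length is even; π has 0 even-length cycles, so sgn(π) = (−1)^0 and π is even.

even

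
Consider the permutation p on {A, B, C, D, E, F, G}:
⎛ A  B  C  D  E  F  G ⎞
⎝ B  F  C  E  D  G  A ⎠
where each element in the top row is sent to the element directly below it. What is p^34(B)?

G

Tracing B → F → … returns to B after 4 steps, so B lies in a 4-cycle (A B F G).
Powers repeat with period 4 on this cycle, and 34 mod 4 = 2, so p^34(B) = p^2(B).
Stepping 2 places around the cycle: B → F → G.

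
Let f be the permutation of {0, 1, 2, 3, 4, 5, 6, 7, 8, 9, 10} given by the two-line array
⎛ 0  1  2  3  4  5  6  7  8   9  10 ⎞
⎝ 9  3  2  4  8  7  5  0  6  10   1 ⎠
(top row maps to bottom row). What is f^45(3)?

Tracing 3 → 4 → … returns to 3 after 10 steps, so 3 lies in a 10-cycle (0, 9, 10, 1, 3, 4, 8, 6, 5, 7).
Since the cycle has length 10, f^45 acts on it the same as f^5 (45 mod 10 = 5).
Stepping 5 places around the cycle: 3 → 4 → 8 → 6 → 5 → 7.

7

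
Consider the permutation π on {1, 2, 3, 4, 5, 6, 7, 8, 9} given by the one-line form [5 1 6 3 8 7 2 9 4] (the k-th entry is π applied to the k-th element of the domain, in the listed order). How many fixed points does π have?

No element satisfies π(x) = x, so there are 0 fixed points.

0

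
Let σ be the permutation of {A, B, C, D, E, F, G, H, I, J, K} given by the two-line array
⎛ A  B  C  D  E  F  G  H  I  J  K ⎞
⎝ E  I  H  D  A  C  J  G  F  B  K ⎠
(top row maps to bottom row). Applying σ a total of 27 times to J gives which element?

Tracing J → B → … returns to J after 7 steps, so J lies in a 7-cycle (B I F C H G J).
On a 7-cycle, σ^7 is the identity, so σ^27 = σ^6 there (27 ≡ 6 mod 7).
Stepping 6 places around the cycle: J → B → I → F → C → H → G.

G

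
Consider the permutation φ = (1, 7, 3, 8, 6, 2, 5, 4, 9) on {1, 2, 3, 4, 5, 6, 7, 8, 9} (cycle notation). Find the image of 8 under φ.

6

Within (1, 7, 3, 8, 6, 2, 5, 4, 9), 8 ↦ 6.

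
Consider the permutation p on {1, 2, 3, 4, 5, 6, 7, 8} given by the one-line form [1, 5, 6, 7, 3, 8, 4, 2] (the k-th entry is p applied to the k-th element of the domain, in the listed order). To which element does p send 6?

8

6 is element number 6 of the domain, and entry number 6 of the one-line form is 8, so p(6) = 8.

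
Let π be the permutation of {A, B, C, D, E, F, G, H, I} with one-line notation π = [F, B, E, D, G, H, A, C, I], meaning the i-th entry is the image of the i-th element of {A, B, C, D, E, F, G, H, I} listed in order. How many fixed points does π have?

The fixed points (elements with π(x) = x) are {B, D, I}, so there are 3.

3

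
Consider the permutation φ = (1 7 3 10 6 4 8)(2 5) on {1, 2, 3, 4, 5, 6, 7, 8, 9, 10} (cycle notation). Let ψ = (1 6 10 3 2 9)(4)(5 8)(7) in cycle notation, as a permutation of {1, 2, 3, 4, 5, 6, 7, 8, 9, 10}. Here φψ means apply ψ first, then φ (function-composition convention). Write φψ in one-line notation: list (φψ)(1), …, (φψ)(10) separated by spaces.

(φψ)(x) = φ(ψ(x)). Computing each image: φ(ψ(1)) = φ(6) = 4, φ(ψ(2)) = φ(9) = 9, φ(ψ(3)) = φ(2) = 5, φ(ψ(4)) = φ(4) = 8, φ(ψ(5)) = φ(8) = 1, φ(ψ(6)) = φ(10) = 6, φ(ψ(7)) = φ(7) = 3, φ(ψ(8)) = φ(5) = 2, φ(ψ(9)) = φ(1) = 7, φ(ψ(10)) = φ(3) = 10.
Hence φψ = [4 9 5 8 1 6 3 2 7 10].

4 9 5 8 1 6 3 2 7 10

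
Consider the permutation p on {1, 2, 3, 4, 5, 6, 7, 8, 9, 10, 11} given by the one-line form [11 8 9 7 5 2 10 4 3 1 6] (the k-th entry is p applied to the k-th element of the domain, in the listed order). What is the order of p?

8

Writing p as disjoint cycles, the cycle lengths are 8, 2, 1.
Since disjoint cycles commute, ord(p) = lcm(8, 2) = 8.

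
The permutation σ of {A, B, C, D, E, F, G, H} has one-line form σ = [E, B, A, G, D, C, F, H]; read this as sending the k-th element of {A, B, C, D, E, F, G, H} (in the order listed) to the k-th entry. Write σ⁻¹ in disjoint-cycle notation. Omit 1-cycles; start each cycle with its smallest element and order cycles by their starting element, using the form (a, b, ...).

(A, C, F, G, D, E)

First write σ in disjoint cycles: (A, E, D, G, F, C).
The inverse reverses every cycle; in canonical form, σ⁻¹ = (A, C, F, G, D, E).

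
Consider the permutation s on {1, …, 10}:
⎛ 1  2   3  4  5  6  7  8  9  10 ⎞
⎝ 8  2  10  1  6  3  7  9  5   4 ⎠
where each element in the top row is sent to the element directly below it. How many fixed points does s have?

2

The fixed points (elements with s(x) = x) are {2, 7}, so there are 2.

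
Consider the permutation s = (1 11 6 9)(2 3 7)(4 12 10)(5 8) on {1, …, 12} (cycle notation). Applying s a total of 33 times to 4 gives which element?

4 lies in the 3-cycle (4 12 10).
Since the cycle has length 3, s^33 acts on it the same as s^0 (33 mod 3 = 0).
So s^33(4) = 4.

4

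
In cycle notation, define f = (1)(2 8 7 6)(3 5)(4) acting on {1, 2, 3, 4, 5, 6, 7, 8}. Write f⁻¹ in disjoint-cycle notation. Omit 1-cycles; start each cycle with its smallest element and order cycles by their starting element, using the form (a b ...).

If f sends a → b within a cycle, f⁻¹ sends b → a; equivalently, reverse each cycle.
After reversing and putting each cycle's least element first, f⁻¹ = (2 6 7 8)(3 5).

(2 6 7 8)(3 5)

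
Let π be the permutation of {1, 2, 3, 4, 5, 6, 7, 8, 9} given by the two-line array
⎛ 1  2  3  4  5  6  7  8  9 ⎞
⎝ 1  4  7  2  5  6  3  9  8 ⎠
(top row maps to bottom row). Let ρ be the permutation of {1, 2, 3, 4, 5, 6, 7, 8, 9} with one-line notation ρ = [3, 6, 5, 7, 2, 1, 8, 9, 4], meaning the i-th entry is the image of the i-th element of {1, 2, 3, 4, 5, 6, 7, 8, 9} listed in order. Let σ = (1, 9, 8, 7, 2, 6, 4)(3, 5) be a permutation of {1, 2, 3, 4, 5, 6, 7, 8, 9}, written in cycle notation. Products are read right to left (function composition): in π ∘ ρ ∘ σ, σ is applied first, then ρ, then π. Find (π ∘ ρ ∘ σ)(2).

1

Apply the permutations in order: σ(2) = 6, then ρ(6) = 1, then π(1) = 1. So (π ∘ ρ ∘ σ)(2) = 1.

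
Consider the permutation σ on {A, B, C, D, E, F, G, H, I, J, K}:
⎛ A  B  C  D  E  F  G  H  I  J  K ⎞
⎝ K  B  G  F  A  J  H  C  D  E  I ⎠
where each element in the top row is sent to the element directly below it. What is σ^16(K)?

D

Tracing K → I → … returns to K after 7 steps, so K lies in a 7-cycle (A, K, I, D, F, J, E).
Powers repeat with period 7 on this cycle, and 16 mod 7 = 2, so σ^16(K) = σ^2(K).
Advancing 2 steps from K: K → I → D.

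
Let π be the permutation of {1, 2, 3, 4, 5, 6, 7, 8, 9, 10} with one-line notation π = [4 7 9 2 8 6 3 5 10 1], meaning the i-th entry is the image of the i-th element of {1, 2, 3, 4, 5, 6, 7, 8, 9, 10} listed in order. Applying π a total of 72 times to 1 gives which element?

Tracing 1 → 4 → … returns to 1 after 7 steps, so 1 lies in a 7-cycle (1 4 2 7 3 9 10).
Powers repeat with period 7 on this cycle, and 72 mod 7 = 2, so π^72(1) = π^2(1).
Stepping 2 places around the cycle: 1 → 4 → 2.

2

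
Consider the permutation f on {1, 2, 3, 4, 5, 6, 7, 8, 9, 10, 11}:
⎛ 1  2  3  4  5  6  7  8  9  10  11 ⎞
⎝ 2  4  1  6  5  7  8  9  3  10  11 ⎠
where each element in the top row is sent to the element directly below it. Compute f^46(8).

Tracing 8 → 9 → … returns to 8 after 8 steps, so 8 lies in an 8-cycle (1 2 4 6 7 8 9 3).
Since the cycle has length 8, f^46 acts on it the same as f^6 (46 mod 8 = 6).
Advancing 6 steps from 8: 8 → 9 → 3 → 1 → 2 → 4 → 6.

6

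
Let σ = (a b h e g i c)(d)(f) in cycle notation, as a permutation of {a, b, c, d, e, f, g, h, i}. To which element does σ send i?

c

Within (a b h e g i c), i ↦ c.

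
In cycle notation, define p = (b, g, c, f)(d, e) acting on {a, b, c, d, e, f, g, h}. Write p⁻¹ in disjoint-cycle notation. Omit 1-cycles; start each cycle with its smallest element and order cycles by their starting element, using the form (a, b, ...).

Inverting a permutation written in cycle notation just reverses the order within every cycle.
Reversing each cycle of p and rotating so the smallest element leads gives (b, f, c, g)(d, e).

(b, f, c, g)(d, e)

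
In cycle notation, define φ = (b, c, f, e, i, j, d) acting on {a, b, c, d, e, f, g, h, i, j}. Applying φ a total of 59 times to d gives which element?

f

d lies in the 7-cycle (b, c, f, e, i, j, d).
Powers repeat with period 7 on this cycle, and 59 mod 7 = 3, so φ^59(d) = φ^3(d).
Advancing 3 steps from d: d → b → c → f.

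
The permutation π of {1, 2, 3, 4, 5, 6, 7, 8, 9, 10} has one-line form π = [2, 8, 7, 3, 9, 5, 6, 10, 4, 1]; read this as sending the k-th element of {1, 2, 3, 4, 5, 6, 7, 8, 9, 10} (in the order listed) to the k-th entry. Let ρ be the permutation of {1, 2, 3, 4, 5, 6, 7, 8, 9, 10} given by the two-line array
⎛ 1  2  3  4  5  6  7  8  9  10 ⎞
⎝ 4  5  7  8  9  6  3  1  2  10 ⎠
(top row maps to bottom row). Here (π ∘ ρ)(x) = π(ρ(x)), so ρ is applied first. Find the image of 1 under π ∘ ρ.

First apply ρ: ρ(1) = 4, then π(4) = 3. Thus (π ∘ ρ)(1) = 3.

3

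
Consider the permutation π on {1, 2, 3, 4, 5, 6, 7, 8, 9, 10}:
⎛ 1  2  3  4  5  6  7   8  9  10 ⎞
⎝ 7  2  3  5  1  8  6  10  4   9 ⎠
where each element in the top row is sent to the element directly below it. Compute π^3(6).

Tracing 6 → 8 → … returns to 6 after 8 steps, so 6 lies in an 8-cycle (1, 7, 6, 8, 10, 9, 4, 5).
Stepping 3 places around the cycle: 6 → 8 → 10 → 9.

9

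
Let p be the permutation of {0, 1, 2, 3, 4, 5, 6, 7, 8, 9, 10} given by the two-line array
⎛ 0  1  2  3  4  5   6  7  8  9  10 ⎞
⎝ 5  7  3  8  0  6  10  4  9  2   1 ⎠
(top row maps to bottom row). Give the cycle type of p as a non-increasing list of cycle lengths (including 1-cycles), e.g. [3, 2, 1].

The disjoint cycles are (0, 5, 6, 10, 1, 7, 4)(2, 3, 8, 9), with lengths 7, 4 in non-increasing order.

[7, 4]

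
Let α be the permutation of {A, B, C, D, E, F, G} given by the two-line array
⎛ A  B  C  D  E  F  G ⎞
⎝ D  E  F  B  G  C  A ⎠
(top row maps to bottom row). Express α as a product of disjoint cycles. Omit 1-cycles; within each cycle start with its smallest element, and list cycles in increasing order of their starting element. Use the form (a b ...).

(A D B E G)(C F)

Iterating α from A gives A → D → B → E → G → A; that is the 5-cycle (A D B E G).
Repeating from the next unused element and collecting all non-trivial cycles gives (A D B E G)(C F).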